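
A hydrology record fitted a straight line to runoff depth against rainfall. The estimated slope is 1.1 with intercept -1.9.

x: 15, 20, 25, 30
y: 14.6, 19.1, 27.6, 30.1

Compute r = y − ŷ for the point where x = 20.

r = -1

ŷ = -1.9 + 1.1·20 = 20.1
r = 19.1 − 20.1 = -1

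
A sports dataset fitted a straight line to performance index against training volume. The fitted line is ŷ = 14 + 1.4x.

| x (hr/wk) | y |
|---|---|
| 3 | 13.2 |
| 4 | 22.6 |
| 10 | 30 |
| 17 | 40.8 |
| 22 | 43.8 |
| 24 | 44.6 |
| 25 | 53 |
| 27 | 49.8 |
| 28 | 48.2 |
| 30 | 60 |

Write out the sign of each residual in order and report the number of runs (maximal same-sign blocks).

x=3: ŷ = 14 + 1.4·3 = 18.2; e = 13.2 − 18.2 = -5
x=4: ŷ = 14 + 1.4·4 = 19.6; e = 22.6 − 19.6 = 3
x=10: ŷ = 14 + 1.4·10 = 28; e = 30 − 28 = 2
x=17: ŷ = 14 + 1.4·17 = 37.8; e = 40.8 − 37.8 = 3
x=22: ŷ = 14 + 1.4·22 = 44.8; e = 43.8 − 44.8 = -1
x=24: ŷ = 14 + 1.4·24 = 47.6; e = 44.6 − 47.6 = -3
x=25: ŷ = 14 + 1.4·25 = 49; e = 53 − 49 = 4
x=27: ŷ = 14 + 1.4·27 = 51.8; e = 49.8 − 51.8 = -2
x=28: ŷ = 14 + 1.4·28 = 53.2; e = 48.2 − 53.2 = -5
x=30: ŷ = 14 + 1.4·30 = 56; e = 60 − 56 = 4
Signs: − + + + − − + − − +
Runs: −×1, +×3, −×2, +×1, −×2, +×1 → 6

6 runs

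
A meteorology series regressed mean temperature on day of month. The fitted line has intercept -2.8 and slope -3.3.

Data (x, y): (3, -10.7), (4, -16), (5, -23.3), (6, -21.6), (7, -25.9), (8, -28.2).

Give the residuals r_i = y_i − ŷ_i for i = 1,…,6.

2, 0, -4, 1, 0, 1

x=3: ŷ = -2.8 − 3.3·3 = -12.7; r = -10.7 − (-12.7) = 2
x=4: ŷ = -2.8 − 3.3·4 = -16; r = -16 − (-16) = 0
x=5: ŷ = -2.8 − 3.3·5 = -19.3; r = -23.3 − (-19.3) = -4
x=6: ŷ = -2.8 − 3.3·6 = -22.6; r = -21.6 − (-22.6) = 1
x=7: ŷ = -2.8 − 3.3·7 = -25.9; r = -25.9 − (-25.9) = 0
x=8: ŷ = -2.8 − 3.3·8 = -29.2; r = -28.2 − (-29.2) = 1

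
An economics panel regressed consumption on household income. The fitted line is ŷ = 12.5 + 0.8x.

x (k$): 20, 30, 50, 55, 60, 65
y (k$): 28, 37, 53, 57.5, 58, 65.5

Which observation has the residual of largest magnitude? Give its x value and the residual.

x=20: ŷ = 12.5 + 0.8·20 = 28.5; e = 28 − 28.5 = -0.5
x=30: ŷ = 12.5 + 0.8·30 = 36.5; e = 37 − 36.5 = 0.5
x=50: ŷ = 12.5 + 0.8·50 = 52.5; e = 53 − 52.5 = 0.5
x=55: ŷ = 12.5 + 0.8·55 = 56.5; e = 57.5 − 56.5 = 1
x=60: ŷ = 12.5 + 0.8·60 = 60.5; e = 58 − 60.5 = -2.5
x=65: ŷ = 12.5 + 0.8·65 = 64.5; e = 65.5 − 64.5 = 1
Largest |e| is 2.5 at x = 60, residual -2.5.

x = 60, e = -2.5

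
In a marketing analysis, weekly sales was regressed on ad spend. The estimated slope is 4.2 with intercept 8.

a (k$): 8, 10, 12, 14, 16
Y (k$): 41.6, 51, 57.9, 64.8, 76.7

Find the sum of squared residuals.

SSE = 7.5

a=8: ŷ = 8 + 4.2·8 = 41.6; r = 41.6 − 41.6 = 0
a=10: ŷ = 8 + 4.2·10 = 50; r = 51 − 50 = 1
a=12: ŷ = 8 + 4.2·12 = 58.4; r = 57.9 − 58.4 = -0.5
a=14: ŷ = 8 + 4.2·14 = 66.8; r = 64.8 − 66.8 = -2
a=16: ŷ = 8 + 4.2·16 = 75.2; r = 76.7 − 75.2 = 1.5
SSE = 0 + 1 + 0.25 + 4 + 2.25 = 7.5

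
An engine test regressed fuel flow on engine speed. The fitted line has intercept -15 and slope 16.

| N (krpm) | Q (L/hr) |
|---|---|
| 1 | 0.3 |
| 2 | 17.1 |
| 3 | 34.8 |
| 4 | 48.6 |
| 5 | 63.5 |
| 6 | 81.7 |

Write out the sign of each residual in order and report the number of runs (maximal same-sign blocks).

4 runs

N=1: ŷ = -15 + 16·1 = 1; e = 0.3 − 1 = -0.7
N=2: ŷ = -15 + 16·2 = 17; e = 17.1 − 17 = 0.1
N=3: ŷ = -15 + 16·3 = 33; e = 34.8 − 33 = 1.8
N=4: ŷ = -15 + 16·4 = 49; e = 48.6 − 49 = -0.4
N=5: ŷ = -15 + 16·5 = 65; e = 63.5 − 65 = -1.5
N=6: ŷ = -15 + 16·6 = 81; e = 81.7 − 81 = 0.7
Signs: − + + − − +
Runs: −×1, +×2, −×2, +×1 → 4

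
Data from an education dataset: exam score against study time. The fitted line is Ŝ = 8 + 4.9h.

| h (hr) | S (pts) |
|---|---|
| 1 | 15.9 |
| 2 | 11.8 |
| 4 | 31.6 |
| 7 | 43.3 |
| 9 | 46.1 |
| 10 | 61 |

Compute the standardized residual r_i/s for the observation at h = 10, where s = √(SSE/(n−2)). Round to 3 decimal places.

0.749

h=1: Ŝ = 8 + 4.9·1 = 12.9; r = 15.9 − 12.9 = 3
h=2: Ŝ = 8 + 4.9·2 = 17.8; r = 11.8 − 17.8 = -6
h=4: Ŝ = 8 + 4.9·4 = 27.6; r = 31.6 − 27.6 = 4
h=7: Ŝ = 8 + 4.9·7 = 42.3; r = 43.3 − 42.3 = 1
h=9: Ŝ = 8 + 4.9·9 = 52.1; r = 46.1 − 52.1 = -6
h=10: Ŝ = 8 + 4.9·10 = 57; r = 61 − 57 = 4
SSE = 9 + 36 + 16 + 1 + 36 + 16 = 114
s = √(114/4) = 5.33854
r/s = 4 / 5.33854 = 0.749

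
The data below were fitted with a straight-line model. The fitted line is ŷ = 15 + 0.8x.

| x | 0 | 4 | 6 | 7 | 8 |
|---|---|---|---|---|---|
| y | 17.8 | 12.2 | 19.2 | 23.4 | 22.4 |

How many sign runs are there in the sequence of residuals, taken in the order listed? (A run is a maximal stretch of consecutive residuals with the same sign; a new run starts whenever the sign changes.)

x=0: ŷ = 15 + 0.8·0 = 15; r = 17.8 − 15 = 2.8
x=4: ŷ = 15 + 0.8·4 = 18.2; r = 12.2 − 18.2 = -6
x=6: ŷ = 15 + 0.8·6 = 19.8; r = 19.2 − 19.8 = -0.6
x=7: ŷ = 15 + 0.8·7 = 20.6; r = 23.4 − 20.6 = 2.8
x=8: ŷ = 15 + 0.8·8 = 21.4; r = 22.4 − 21.4 = 1
Signs: + − − + +
Runs: +×1, −×2, +×2 → 3

3 runs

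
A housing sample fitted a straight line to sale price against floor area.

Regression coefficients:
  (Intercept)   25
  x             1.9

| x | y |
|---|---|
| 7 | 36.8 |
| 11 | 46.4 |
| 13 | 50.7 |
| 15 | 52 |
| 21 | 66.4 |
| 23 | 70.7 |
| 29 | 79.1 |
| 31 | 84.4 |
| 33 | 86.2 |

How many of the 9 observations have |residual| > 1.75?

x=7: ŷ = 25 + 1.9·7 = 38.3; r = 36.8 − 38.3 = -1.5
x=11: ŷ = 25 + 1.9·11 = 45.9; r = 46.4 − 45.9 = 0.5
x=13: ŷ = 25 + 1.9·13 = 49.7; r = 50.7 − 49.7 = 1
x=15: ŷ = 25 + 1.9·15 = 53.5; r = 52 − 53.5 = -1.5
x=21: ŷ = 25 + 1.9·21 = 64.9; r = 66.4 − 64.9 = 1.5
x=23: ŷ = 25 + 1.9·23 = 68.7; r = 70.7 − 68.7 = 2
x=29: ŷ = 25 + 1.9·29 = 80.1; r = 79.1 − 80.1 = -1
x=31: ŷ = 25 + 1.9·31 = 83.9; r = 84.4 − 83.9 = 0.5
x=33: ŷ = 25 + 1.9·33 = 87.7; r = 86.2 − 87.7 = -1.5
|r| > 1.75: x=23 (|r|=2) → 1

1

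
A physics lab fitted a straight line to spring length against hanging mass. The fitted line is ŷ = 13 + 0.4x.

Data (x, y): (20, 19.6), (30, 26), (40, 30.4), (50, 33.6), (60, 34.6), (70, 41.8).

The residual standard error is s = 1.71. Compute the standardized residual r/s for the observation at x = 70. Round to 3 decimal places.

ŷ = 13 + 0.4·70 = 41
r = 41.8 − 41 = 0.8
r/s = 0.8 / 1.71 = 0.468

0.468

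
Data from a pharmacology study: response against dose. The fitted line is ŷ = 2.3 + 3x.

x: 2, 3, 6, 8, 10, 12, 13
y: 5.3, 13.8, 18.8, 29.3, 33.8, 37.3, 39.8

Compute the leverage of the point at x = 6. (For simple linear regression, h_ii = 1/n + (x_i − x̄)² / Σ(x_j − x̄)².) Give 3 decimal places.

h = 0.170

x̄ = (2 + 3 + 6 + 8 + 10 + 12 + 13)/7 = 7.71429
Σ(x − x̄)² = 32.6531 + 22.2245 + 2.93878 + 0.0816327 + 5.22449 + 18.3673 + 27.9388 = 109.429
h = 1/7 + (-1.71429)²/109.429 = 0.142857 + 0.0268557 = 0.170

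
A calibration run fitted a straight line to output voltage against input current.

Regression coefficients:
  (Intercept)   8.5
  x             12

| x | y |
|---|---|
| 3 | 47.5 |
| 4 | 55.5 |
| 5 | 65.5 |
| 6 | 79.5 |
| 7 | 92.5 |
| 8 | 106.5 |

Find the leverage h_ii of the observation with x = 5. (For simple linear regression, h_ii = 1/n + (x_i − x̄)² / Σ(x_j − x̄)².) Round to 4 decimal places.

h = 0.1810

x̄ = (3 + 4 + 5 + 6 + 7 + 8)/6 = 5.5
Σ(x − x̄)² = 6.25 + 2.25 + 0.25 + 0.25 + 2.25 + 6.25 = 17.5
h = 1/6 + (-0.5)²/17.5 = 0.166667 + 0.0142857 = 0.1810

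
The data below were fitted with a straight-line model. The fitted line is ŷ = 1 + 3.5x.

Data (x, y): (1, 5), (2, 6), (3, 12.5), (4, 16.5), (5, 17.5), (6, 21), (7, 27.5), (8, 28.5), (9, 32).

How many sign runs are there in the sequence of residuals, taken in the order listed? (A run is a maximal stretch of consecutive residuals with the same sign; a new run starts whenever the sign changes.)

x=1: ŷ = 1 + 3.5·1 = 4.5; e = 5 − 4.5 = 0.5
x=2: ŷ = 1 + 3.5·2 = 8; e = 6 − 8 = -2
x=3: ŷ = 1 + 3.5·3 = 11.5; e = 12.5 − 11.5 = 1
x=4: ŷ = 1 + 3.5·4 = 15; e = 16.5 − 15 = 1.5
x=5: ŷ = 1 + 3.5·5 = 18.5; e = 17.5 − 18.5 = -1
x=6: ŷ = 1 + 3.5·6 = 22; e = 21 − 22 = -1
x=7: ŷ = 1 + 3.5·7 = 25.5; e = 27.5 − 25.5 = 2
x=8: ŷ = 1 + 3.5·8 = 29; e = 28.5 − 29 = -0.5
x=9: ŷ = 1 + 3.5·9 = 32.5; e = 32 − 32.5 = -0.5
Signs: + − + + − − + − −
Runs: +×1, −×1, +×2, −×2, +×1, −×2 → 6

6 runs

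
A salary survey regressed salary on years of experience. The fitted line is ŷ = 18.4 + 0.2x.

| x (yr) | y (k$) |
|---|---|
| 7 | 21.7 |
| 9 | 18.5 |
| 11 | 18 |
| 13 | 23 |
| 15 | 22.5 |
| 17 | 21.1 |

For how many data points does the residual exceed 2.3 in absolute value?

x=7: ŷ = 18.4 + 0.2·7 = 19.8; r = 21.7 − 19.8 = 1.9
x=9: ŷ = 18.4 + 0.2·9 = 20.2; r = 18.5 − 20.2 = -1.7
x=11: ŷ = 18.4 + 0.2·11 = 20.6; r = 18 − 20.6 = -2.6
x=13: ŷ = 18.4 + 0.2·13 = 21; r = 23 − 21 = 2
x=15: ŷ = 18.4 + 0.2·15 = 21.4; r = 22.5 − 21.4 = 1.1
x=17: ŷ = 18.4 + 0.2·17 = 21.8; r = 21.1 − 21.8 = -0.7
|r| > 2.3: x=11 (|r|=2.6) → 1

1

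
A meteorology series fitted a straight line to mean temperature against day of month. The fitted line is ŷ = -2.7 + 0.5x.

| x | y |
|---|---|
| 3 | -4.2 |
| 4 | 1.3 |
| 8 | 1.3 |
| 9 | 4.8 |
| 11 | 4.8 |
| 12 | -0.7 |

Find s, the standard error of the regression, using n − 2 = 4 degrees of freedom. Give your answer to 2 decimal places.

x=3: ŷ = -2.7 + 0.5·3 = -1.2; r = -4.2 − (-1.2) = -3
x=4: ŷ = -2.7 + 0.5·4 = -0.7; r = 1.3 − (-0.7) = 2
x=8: ŷ = -2.7 + 0.5·8 = 1.3; r = 1.3 − 1.3 = 0
x=9: ŷ = -2.7 + 0.5·9 = 1.8; r = 4.8 − 1.8 = 3
x=11: ŷ = -2.7 + 0.5·11 = 2.8; r = 4.8 − 2.8 = 2
x=12: ŷ = -2.7 + 0.5·12 = 3.3; r = -0.7 − 3.3 = -4
SSE = 9 + 4 + 0 + 9 + 4 + 16 = 42
s = √(42/4) = √10.5 ≈ 3.24

s = 3.24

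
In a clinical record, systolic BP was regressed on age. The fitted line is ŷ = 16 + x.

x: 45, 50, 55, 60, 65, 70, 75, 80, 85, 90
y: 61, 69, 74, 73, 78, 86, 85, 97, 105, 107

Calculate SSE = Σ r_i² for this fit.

SSE = 90

x=45: ŷ = 16 + 45 = 61; r = 61 − 61 = 0
x=50: ŷ = 16 + 50 = 66; r = 69 − 66 = 3
x=55: ŷ = 16 + 55 = 71; r = 74 − 71 = 3
x=60: ŷ = 16 + 60 = 76; r = 73 − 76 = -3
x=65: ŷ = 16 + 65 = 81; r = 78 − 81 = -3
x=70: ŷ = 16 + 70 = 86; r = 86 − 86 = 0
x=75: ŷ = 16 + 75 = 91; r = 85 − 91 = -6
x=80: ŷ = 16 + 80 = 96; r = 97 − 96 = 1
x=85: ŷ = 16 + 85 = 101; r = 105 − 101 = 4
x=90: ŷ = 16 + 90 = 106; r = 107 − 106 = 1
SSE = 0 + 9 + 9 + 9 + 9 + 0 + 36 + 1 + 16 + 1 = 90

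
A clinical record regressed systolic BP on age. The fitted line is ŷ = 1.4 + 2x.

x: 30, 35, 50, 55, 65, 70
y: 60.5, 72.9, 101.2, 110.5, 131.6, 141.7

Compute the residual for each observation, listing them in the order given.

x=30: ŷ = 1.4 + 2·30 = 61.4; r = 60.5 − 61.4 = -0.9
x=35: ŷ = 1.4 + 2·35 = 71.4; r = 72.9 − 71.4 = 1.5
x=50: ŷ = 1.4 + 2·50 = 101.4; r = 101.2 − 101.4 = -0.2
x=55: ŷ = 1.4 + 2·55 = 111.4; r = 110.5 − 111.4 = -0.9
x=65: ŷ = 1.4 + 2·65 = 131.4; r = 131.6 − 131.4 = 0.2
x=70: ŷ = 1.4 + 2·70 = 141.4; r = 141.7 − 141.4 = 0.3

-0.9, 1.5, -0.2, -0.9, 0.2, 0.3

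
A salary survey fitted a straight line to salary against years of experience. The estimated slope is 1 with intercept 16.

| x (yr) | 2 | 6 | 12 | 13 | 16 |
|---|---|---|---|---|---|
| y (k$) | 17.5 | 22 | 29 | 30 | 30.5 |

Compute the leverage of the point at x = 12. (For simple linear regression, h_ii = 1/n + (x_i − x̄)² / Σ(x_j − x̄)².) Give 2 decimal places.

h = 0.24

x̄ = (2 + 6 + 12 + 13 + 16)/5 = 9.8
Σ(x − x̄)² = 60.84 + 14.44 + 4.84 + 10.24 + 38.44 = 128.8
h = 1/5 + (2.2)²/128.8 = 0.2 + 0.0375776 = 0.24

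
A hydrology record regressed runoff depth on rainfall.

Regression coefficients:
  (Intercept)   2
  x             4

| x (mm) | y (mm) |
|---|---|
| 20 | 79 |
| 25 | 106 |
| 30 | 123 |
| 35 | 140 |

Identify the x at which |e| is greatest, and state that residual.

x=20: ŷ = 2 + 4·20 = 82; e = 79 − 82 = -3
x=25: ŷ = 2 + 4·25 = 102; e = 106 − 102 = 4
x=30: ŷ = 2 + 4·30 = 122; e = 123 − 122 = 1
x=35: ŷ = 2 + 4·35 = 142; e = 140 − 142 = -2
Largest |e| is 4 at x = 25, residual 4.

x = 25, e = 4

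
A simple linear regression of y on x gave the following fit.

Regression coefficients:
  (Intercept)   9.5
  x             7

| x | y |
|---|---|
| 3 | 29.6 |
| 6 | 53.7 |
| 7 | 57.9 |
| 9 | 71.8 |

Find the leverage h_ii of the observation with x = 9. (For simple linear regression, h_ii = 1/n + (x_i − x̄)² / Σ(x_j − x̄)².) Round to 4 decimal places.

h = 0.6533

x̄ = (3 + 6 + 7 + 9)/4 = 6.25
Σ(x − x̄)² = 10.5625 + 0.0625 + 0.5625 + 7.5625 = 18.75
h = 1/4 + (2.75)²/18.75 = 0.25 + 0.403333 = 0.6533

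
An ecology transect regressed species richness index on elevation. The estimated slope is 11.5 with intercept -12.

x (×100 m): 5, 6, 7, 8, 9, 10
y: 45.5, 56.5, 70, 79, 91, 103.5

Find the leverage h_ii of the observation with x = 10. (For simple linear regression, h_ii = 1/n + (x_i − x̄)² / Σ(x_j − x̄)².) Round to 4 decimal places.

h = 0.5238

x̄ = (5 + 6 + 7 + 8 + 9 + 10)/6 = 7.5
Σ(x − x̄)² = 6.25 + 2.25 + 0.25 + 0.25 + 2.25 + 6.25 = 17.5
h = 1/6 + (2.5)²/17.5 = 0.166667 + 0.357143 = 0.5238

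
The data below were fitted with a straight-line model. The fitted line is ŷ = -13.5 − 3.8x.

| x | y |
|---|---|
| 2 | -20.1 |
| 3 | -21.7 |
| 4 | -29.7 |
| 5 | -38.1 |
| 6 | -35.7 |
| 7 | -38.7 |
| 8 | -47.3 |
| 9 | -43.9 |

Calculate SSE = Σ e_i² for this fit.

x=2: ŷ = -13.5 − 3.8·2 = -21.1; e = -20.1 − (-21.1) = 1
x=3: ŷ = -13.5 − 3.8·3 = -24.9; e = -21.7 − (-24.9) = 3.2
x=4: ŷ = -13.5 − 3.8·4 = -28.7; e = -29.7 − (-28.7) = -1
x=5: ŷ = -13.5 − 3.8·5 = -32.5; e = -38.1 − (-32.5) = -5.6
x=6: ŷ = -13.5 − 3.8·6 = -36.3; e = -35.7 − (-36.3) = 0.6
x=7: ŷ = -13.5 − 3.8·7 = -40.1; e = -38.7 − (-40.1) = 1.4
x=8: ŷ = -13.5 − 3.8·8 = -43.9; e = -47.3 − (-43.9) = -3.4
x=9: ŷ = -13.5 − 3.8·9 = -47.7; e = -43.9 − (-47.7) = 3.8
SSE = 1 + 10.24 + 1 + 31.36 + 0.36 + 1.96 + 11.56 + 14.44 = 71.92

SSE = 71.92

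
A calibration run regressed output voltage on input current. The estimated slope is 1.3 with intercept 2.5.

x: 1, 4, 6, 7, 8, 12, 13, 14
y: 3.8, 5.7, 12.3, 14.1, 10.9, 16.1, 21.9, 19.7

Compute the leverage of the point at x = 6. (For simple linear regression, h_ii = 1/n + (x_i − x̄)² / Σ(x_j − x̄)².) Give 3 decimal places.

x̄ = (1 + 4 + 6 + 7 + 8 + 12 + 13 + 14)/8 = 8.125
Σ(x − x̄)² = 50.7656 + 17.0156 + 4.51562 + 1.26562 + 0.015625 + 15.0156 + 23.7656 + 34.5156 = 146.875
h = 1/8 + (-2.125)²/146.875 = 0.125 + 0.0307447 = 0.156

h = 0.156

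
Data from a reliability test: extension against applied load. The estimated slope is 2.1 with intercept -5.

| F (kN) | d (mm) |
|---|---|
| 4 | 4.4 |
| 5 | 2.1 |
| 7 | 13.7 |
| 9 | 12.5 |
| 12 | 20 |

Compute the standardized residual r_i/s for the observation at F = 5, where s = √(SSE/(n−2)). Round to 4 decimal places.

F=4: ŷ = -5 + 2.1·4 = 3.4; r = 4.4 − 3.4 = 1
F=5: ŷ = -5 + 2.1·5 = 5.5; r = 2.1 − 5.5 = -3.4
F=7: ŷ = -5 + 2.1·7 = 9.7; r = 13.7 − 9.7 = 4
F=9: ŷ = -5 + 2.1·9 = 13.9; r = 12.5 − 13.9 = -1.4
F=12: ŷ = -5 + 2.1·12 = 20.2; r = 20 − 20.2 = -0.2
SSE = 1 + 11.56 + 16 + 1.96 + 0.04 = 30.56
s = √(30.56/3) = 3.19166
r/s = -3.4 / 3.19166 = -1.0653

-1.0653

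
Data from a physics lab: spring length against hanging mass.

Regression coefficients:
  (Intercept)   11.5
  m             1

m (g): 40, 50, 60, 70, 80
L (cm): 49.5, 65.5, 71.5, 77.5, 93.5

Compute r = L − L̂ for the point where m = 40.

r = -2

L̂ = 11.5 + 40 = 51.5
r = 49.5 − 51.5 = -2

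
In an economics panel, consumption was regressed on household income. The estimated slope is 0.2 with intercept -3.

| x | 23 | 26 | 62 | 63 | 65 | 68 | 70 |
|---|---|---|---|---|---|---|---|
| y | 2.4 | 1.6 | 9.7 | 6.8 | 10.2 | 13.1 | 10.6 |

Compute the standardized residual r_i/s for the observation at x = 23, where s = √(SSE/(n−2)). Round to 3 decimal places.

0.456

x=23: ŷ = -3 + 0.2·23 = 1.6; r = 2.4 − 1.6 = 0.8
x=26: ŷ = -3 + 0.2·26 = 2.2; r = 1.6 − 2.2 = -0.6
x=62: ŷ = -3 + 0.2·62 = 9.4; r = 9.7 − 9.4 = 0.3
x=63: ŷ = -3 + 0.2·63 = 9.6; r = 6.8 − 9.6 = -2.8
x=65: ŷ = -3 + 0.2·65 = 10; r = 10.2 − 10 = 0.2
x=68: ŷ = -3 + 0.2·68 = 10.6; r = 13.1 − 10.6 = 2.5
x=70: ŷ = -3 + 0.2·70 = 11; r = 10.6 − 11 = -0.4
SSE = 0.64 + 0.36 + 0.09 + 7.84 + 0.04 + 6.25 + 0.16 = 15.38
s = √(15.38/5) = 1.75385
r/s = 0.8 / 1.75385 = 0.456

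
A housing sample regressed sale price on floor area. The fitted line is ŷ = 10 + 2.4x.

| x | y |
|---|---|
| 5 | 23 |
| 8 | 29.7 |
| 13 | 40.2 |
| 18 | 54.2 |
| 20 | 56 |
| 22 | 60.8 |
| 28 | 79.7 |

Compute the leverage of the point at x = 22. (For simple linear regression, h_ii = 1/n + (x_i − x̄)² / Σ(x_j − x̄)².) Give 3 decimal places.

h = 0.226

x̄ = (5 + 8 + 13 + 18 + 20 + 22 + 28)/7 = 16.2857
Σ(x − x̄)² = 127.367 + 68.6531 + 10.7959 + 2.93878 + 13.7959 + 32.6531 + 137.224 = 393.429
h = 1/7 + (5.71429)²/393.429 = 0.142857 + 0.0829962 = 0.226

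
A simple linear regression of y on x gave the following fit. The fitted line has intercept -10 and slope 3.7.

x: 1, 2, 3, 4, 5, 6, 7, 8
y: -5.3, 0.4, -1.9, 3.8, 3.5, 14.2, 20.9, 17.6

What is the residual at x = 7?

r = 5

ŷ = -10 + 3.7·7 = 15.9
r = 20.9 − 15.9 = 5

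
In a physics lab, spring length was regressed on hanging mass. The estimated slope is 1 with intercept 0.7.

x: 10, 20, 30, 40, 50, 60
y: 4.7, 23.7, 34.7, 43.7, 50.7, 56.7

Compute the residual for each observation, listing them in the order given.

-6, 3, 4, 3, 0, -4

x=10: ŷ = 0.7 + 10 = 10.7; e = 4.7 − 10.7 = -6
x=20: ŷ = 0.7 + 20 = 20.7; e = 23.7 − 20.7 = 3
x=30: ŷ = 0.7 + 30 = 30.7; e = 34.7 − 30.7 = 4
x=40: ŷ = 0.7 + 40 = 40.7; e = 43.7 − 40.7 = 3
x=50: ŷ = 0.7 + 50 = 50.7; e = 50.7 − 50.7 = 0
x=60: ŷ = 0.7 + 60 = 60.7; e = 56.7 − 60.7 = -4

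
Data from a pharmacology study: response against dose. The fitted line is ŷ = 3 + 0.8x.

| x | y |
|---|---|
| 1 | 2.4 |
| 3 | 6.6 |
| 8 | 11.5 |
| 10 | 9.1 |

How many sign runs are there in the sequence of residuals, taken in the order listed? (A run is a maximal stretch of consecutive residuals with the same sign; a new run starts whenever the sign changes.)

3 runs

x=1: ŷ = 3 + 0.8·1 = 3.8; e = 2.4 − 3.8 = -1.4
x=3: ŷ = 3 + 0.8·3 = 5.4; e = 6.6 − 5.4 = 1.2
x=8: ŷ = 3 + 0.8·8 = 9.4; e = 11.5 − 9.4 = 2.1
x=10: ŷ = 3 + 0.8·10 = 11; e = 9.1 − 11 = -1.9
Signs: − + + −
Runs: −×1, +×2, −×1 → 3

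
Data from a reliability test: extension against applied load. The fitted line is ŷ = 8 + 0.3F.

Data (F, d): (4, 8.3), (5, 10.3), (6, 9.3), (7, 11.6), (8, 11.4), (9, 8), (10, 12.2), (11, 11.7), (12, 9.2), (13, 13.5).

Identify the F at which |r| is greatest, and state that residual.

F=4: ŷ = 8 + 0.3·4 = 9.2; r = 8.3 − 9.2 = -0.9
F=5: ŷ = 8 + 0.3·5 = 9.5; r = 10.3 − 9.5 = 0.8
F=6: ŷ = 8 + 0.3·6 = 9.8; r = 9.3 − 9.8 = -0.5
F=7: ŷ = 8 + 0.3·7 = 10.1; r = 11.6 − 10.1 = 1.5
F=8: ŷ = 8 + 0.3·8 = 10.4; r = 11.4 − 10.4 = 1
F=9: ŷ = 8 + 0.3·9 = 10.7; r = 8 − 10.7 = -2.7
F=10: ŷ = 8 + 0.3·10 = 11; r = 12.2 − 11 = 1.2
F=11: ŷ = 8 + 0.3·11 = 11.3; r = 11.7 − 11.3 = 0.4
F=12: ŷ = 8 + 0.3·12 = 11.6; r = 9.2 − 11.6 = -2.4
F=13: ŷ = 8 + 0.3·13 = 11.9; r = 13.5 − 11.9 = 1.6
Largest |r| is 2.7 at F = 9, residual -2.7.

F = 9, r = -2.7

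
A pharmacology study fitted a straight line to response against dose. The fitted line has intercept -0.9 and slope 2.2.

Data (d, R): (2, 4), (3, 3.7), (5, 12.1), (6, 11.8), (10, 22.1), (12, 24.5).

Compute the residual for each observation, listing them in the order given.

0.5, -2, 2, -0.5, 1, -1

d=2: ŷ = -0.9 + 2.2·2 = 3.5; e = 4 − 3.5 = 0.5
d=3: ŷ = -0.9 + 2.2·3 = 5.7; e = 3.7 − 5.7 = -2
d=5: ŷ = -0.9 + 2.2·5 = 10.1; e = 12.1 − 10.1 = 2
d=6: ŷ = -0.9 + 2.2·6 = 12.3; e = 11.8 − 12.3 = -0.5
d=10: ŷ = -0.9 + 2.2·10 = 21.1; e = 22.1 − 21.1 = 1
d=12: ŷ = -0.9 + 2.2·12 = 25.5; e = 24.5 − 25.5 = -1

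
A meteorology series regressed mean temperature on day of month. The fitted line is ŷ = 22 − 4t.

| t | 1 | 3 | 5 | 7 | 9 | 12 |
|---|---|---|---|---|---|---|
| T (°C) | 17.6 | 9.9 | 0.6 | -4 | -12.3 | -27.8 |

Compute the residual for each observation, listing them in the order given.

-0.4, -0.1, -1.4, 2, 1.7, -1.8

t=1: ŷ = 22 − 4·1 = 18; r = 17.6 − 18 = -0.4
t=3: ŷ = 22 − 4·3 = 10; r = 9.9 − 10 = -0.1
t=5: ŷ = 22 − 4·5 = 2; r = 0.6 − 2 = -1.4
t=7: ŷ = 22 − 4·7 = -6; r = -4 − (-6) = 2
t=9: ŷ = 22 − 4·9 = -14; r = -12.3 − (-14) = 1.7
t=12: ŷ = 22 − 4·12 = -26; r = -27.8 − (-26) = -1.8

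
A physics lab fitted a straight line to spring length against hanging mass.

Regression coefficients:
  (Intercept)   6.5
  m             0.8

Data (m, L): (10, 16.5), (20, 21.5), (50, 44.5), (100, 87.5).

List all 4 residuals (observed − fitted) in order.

2, -1, -2, 1

m=10: L̂ = 6.5 + 0.8·10 = 14.5; r = 16.5 − 14.5 = 2
m=20: L̂ = 6.5 + 0.8·20 = 22.5; r = 21.5 − 22.5 = -1
m=50: L̂ = 6.5 + 0.8·50 = 46.5; r = 44.5 − 46.5 = -2
m=100: L̂ = 6.5 + 0.8·100 = 86.5; r = 87.5 − 86.5 = 1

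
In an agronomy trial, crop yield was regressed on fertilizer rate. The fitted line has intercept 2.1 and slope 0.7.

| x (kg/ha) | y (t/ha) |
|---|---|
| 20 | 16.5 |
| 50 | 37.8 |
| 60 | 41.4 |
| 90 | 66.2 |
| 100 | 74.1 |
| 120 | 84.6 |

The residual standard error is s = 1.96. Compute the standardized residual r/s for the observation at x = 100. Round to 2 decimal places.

1.02

ŷ = 2.1 + 0.7·100 = 72.1
r = 74.1 − 72.1 = 2
r/s = 2 / 1.96 = 1.02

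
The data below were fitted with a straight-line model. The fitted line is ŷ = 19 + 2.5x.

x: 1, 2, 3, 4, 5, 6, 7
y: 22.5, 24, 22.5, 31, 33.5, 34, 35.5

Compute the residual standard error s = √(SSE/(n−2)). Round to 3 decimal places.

s = 2.280

x=1: ŷ = 19 + 2.5·1 = 21.5; r = 22.5 − 21.5 = 1
x=2: ŷ = 19 + 2.5·2 = 24; r = 24 − 24 = 0
x=3: ŷ = 19 + 2.5·3 = 26.5; r = 22.5 − 26.5 = -4
x=4: ŷ = 19 + 2.5·4 = 29; r = 31 − 29 = 2
x=5: ŷ = 19 + 2.5·5 = 31.5; r = 33.5 − 31.5 = 2
x=6: ŷ = 19 + 2.5·6 = 34; r = 34 − 34 = 0
x=7: ŷ = 19 + 2.5·7 = 36.5; r = 35.5 − 36.5 = -1
SSE = 1 + 0 + 16 + 4 + 4 + 0 + 1 = 26
s = √(26/5) = √5.2 ≈ 2.280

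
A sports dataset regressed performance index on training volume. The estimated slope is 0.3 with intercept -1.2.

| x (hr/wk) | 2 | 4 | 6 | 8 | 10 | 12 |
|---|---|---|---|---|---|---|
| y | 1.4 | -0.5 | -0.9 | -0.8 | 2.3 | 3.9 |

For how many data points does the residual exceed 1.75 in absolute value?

2

x=2: ŷ = -1.2 + 0.3·2 = -0.6; e = 1.4 − (-0.6) = 2
x=4: ŷ = -1.2 + 0.3·4 = 0; e = -0.5 − 0 = -0.5
x=6: ŷ = -1.2 + 0.3·6 = 0.6; e = -0.9 − 0.6 = -1.5
x=8: ŷ = -1.2 + 0.3·8 = 1.2; e = -0.8 − 1.2 = -2
x=10: ŷ = -1.2 + 0.3·10 = 1.8; e = 2.3 − 1.8 = 0.5
x=12: ŷ = -1.2 + 0.3·12 = 2.4; e = 3.9 − 2.4 = 1.5
|e| > 1.75: x=2 (|e|=2), x=8 (|e|=2) → 2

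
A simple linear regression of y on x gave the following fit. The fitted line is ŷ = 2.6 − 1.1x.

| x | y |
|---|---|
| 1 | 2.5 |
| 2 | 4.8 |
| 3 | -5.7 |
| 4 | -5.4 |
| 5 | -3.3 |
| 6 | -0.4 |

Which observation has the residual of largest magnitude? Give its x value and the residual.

x=1: ŷ = 2.6 − 1.1·1 = 1.5; r = 2.5 − 1.5 = 1
x=2: ŷ = 2.6 − 1.1·2 = 0.4; r = 4.8 − 0.4 = 4.4
x=3: ŷ = 2.6 − 1.1·3 = -0.7; r = -5.7 − (-0.7) = -5
x=4: ŷ = 2.6 − 1.1·4 = -1.8; r = -5.4 − (-1.8) = -3.6
x=5: ŷ = 2.6 − 1.1·5 = -2.9; r = -3.3 − (-2.9) = -0.4
x=6: ŷ = 2.6 − 1.1·6 = -4; r = -0.4 − (-4) = 3.6
Largest |r| is 5 at x = 3, residual -5.

x = 3, r = -5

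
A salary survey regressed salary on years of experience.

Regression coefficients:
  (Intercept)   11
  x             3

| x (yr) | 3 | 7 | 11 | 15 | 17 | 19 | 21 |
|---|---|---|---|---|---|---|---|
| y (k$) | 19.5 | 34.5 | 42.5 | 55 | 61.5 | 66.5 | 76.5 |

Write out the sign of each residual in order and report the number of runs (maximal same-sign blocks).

x=3: ŷ = 11 + 3·3 = 20; e = 19.5 − 20 = -0.5
x=7: ŷ = 11 + 3·7 = 32; e = 34.5 − 32 = 2.5
x=11: ŷ = 11 + 3·11 = 44; e = 42.5 − 44 = -1.5
x=15: ŷ = 11 + 3·15 = 56; e = 55 − 56 = -1
x=17: ŷ = 11 + 3·17 = 62; e = 61.5 − 62 = -0.5
x=19: ŷ = 11 + 3·19 = 68; e = 66.5 − 68 = -1.5
x=21: ŷ = 11 + 3·21 = 74; e = 76.5 − 74 = 2.5
Signs: − + − − − − +
Runs: −×1, +×1, −×4, +×1 → 4

4 runs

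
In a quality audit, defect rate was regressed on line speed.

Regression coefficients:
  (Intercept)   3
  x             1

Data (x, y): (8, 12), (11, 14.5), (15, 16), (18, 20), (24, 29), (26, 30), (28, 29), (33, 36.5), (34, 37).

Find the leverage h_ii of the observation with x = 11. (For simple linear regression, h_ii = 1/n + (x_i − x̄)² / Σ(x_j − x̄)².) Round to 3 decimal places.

x̄ = (8 + 11 + 15 + 18 + 24 + 26 + 28 + 33 + 34)/9 = 21.8889
Σ(x − x̄)² = 192.901 + 118.568 + 47.4568 + 15.1235 + 4.45679 + 16.9012 + 37.3457 + 123.457 + 146.679 = 702.889
h = 1/9 + (-10.8889)²/702.889 = 0.111111 + 0.168687 = 0.280

h = 0.280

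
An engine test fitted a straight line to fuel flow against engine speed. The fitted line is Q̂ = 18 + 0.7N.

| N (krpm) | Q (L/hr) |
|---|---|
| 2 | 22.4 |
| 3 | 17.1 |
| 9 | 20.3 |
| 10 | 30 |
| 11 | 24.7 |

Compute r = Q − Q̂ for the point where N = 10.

Q̂ = 18 + 0.7·10 = 25
r = 30 − 25 = 5

r = 5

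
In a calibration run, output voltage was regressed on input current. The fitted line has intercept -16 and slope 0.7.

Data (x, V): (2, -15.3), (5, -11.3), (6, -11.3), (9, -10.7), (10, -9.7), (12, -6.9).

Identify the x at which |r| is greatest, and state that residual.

x = 5, r = 1.2

x=2: V̂ = -16 + 0.7·2 = -14.6; r = -15.3 − (-14.6) = -0.7
x=5: V̂ = -16 + 0.7·5 = -12.5; r = -11.3 − (-12.5) = 1.2
x=6: V̂ = -16 + 0.7·6 = -11.8; r = -11.3 − (-11.8) = 0.5
x=9: V̂ = -16 + 0.7·9 = -9.7; r = -10.7 − (-9.7) = -1
x=10: V̂ = -16 + 0.7·10 = -9; r = -9.7 − (-9) = -0.7
x=12: V̂ = -16 + 0.7·12 = -7.6; r = -6.9 − (-7.6) = 0.7
Largest |r| is 1.2 at x = 5, residual 1.2.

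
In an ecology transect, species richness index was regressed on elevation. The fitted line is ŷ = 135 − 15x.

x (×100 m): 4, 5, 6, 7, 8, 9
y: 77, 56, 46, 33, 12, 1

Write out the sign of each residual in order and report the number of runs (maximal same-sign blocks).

5 runs

x=4: ŷ = 135 − 15·4 = 75; e = 77 − 75 = 2
x=5: ŷ = 135 − 15·5 = 60; e = 56 − 60 = -4
x=6: ŷ = 135 − 15·6 = 45; e = 46 − 45 = 1
x=7: ŷ = 135 − 15·7 = 30; e = 33 − 30 = 3
x=8: ŷ = 135 − 15·8 = 15; e = 12 − 15 = -3
x=9: ŷ = 135 − 15·9 = 0; e = 1 − 0 = 1
Signs: + − + + − +
Runs: +×1, −×1, +×2, −×1, +×1 → 5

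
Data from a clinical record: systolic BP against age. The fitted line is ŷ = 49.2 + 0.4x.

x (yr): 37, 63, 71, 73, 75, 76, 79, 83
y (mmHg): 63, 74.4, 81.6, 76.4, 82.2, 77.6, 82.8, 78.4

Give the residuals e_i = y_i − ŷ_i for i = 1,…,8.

x=37: ŷ = 49.2 + 0.4·37 = 64; e = 63 − 64 = -1
x=63: ŷ = 49.2 + 0.4·63 = 74.4; e = 74.4 − 74.4 = 0
x=71: ŷ = 49.2 + 0.4·71 = 77.6; e = 81.6 − 77.6 = 4
x=73: ŷ = 49.2 + 0.4·73 = 78.4; e = 76.4 − 78.4 = -2
x=75: ŷ = 49.2 + 0.4·75 = 79.2; e = 82.2 − 79.2 = 3
x=76: ŷ = 49.2 + 0.4·76 = 79.6; e = 77.6 − 79.6 = -2
x=79: ŷ = 49.2 + 0.4·79 = 80.8; e = 82.8 − 80.8 = 2
x=83: ŷ = 49.2 + 0.4·83 = 82.4; e = 78.4 − 82.4 = -4

-1, 0, 4, -2, 3, -2, 2, -4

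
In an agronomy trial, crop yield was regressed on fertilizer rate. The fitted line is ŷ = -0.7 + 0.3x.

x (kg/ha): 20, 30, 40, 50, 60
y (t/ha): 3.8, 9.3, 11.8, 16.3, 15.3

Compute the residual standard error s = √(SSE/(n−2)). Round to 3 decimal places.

s = 1.958

x=20: ŷ = -0.7 + 0.3·20 = 5.3; e = 3.8 − 5.3 = -1.5
x=30: ŷ = -0.7 + 0.3·30 = 8.3; e = 9.3 − 8.3 = 1
x=40: ŷ = -0.7 + 0.3·40 = 11.3; e = 11.8 − 11.3 = 0.5
x=50: ŷ = -0.7 + 0.3·50 = 14.3; e = 16.3 − 14.3 = 2
x=60: ŷ = -0.7 + 0.3·60 = 17.3; e = 15.3 − 17.3 = -2
SSE = 2.25 + 1 + 0.25 + 4 + 4 = 11.5
s = √(11.5/3) = √3.83333 ≈ 1.958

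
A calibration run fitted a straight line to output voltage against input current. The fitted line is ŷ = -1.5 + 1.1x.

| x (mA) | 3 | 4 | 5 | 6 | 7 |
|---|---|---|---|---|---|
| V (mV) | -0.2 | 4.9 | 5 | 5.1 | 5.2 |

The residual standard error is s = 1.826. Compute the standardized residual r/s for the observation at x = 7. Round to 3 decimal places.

-0.548

ŷ = -1.5 + 1.1·7 = 6.2
r = 5.2 − 6.2 = -1
r/s = -1 / 1.826 = -0.548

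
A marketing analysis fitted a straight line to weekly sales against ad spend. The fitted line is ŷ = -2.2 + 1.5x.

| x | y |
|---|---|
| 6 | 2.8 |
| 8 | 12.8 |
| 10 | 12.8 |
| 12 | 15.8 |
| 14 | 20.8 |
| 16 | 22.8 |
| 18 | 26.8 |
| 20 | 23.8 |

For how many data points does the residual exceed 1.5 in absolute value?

x=6: ŷ = -2.2 + 1.5·6 = 6.8; r = 2.8 − 6.8 = -4
x=8: ŷ = -2.2 + 1.5·8 = 9.8; r = 12.8 − 9.8 = 3
x=10: ŷ = -2.2 + 1.5·10 = 12.8; r = 12.8 − 12.8 = 0
x=12: ŷ = -2.2 + 1.5·12 = 15.8; r = 15.8 − 15.8 = 0
x=14: ŷ = -2.2 + 1.5·14 = 18.8; r = 20.8 − 18.8 = 2
x=16: ŷ = -2.2 + 1.5·16 = 21.8; r = 22.8 − 21.8 = 1
x=18: ŷ = -2.2 + 1.5·18 = 24.8; r = 26.8 − 24.8 = 2
x=20: ŷ = -2.2 + 1.5·20 = 27.8; r = 23.8 − 27.8 = -4
|r| > 1.5: x=6 (|r|=4), x=8 (|r|=3), x=14 (|r|=2), x=18 (|r|=2), x=20 (|r|=4) → 5

5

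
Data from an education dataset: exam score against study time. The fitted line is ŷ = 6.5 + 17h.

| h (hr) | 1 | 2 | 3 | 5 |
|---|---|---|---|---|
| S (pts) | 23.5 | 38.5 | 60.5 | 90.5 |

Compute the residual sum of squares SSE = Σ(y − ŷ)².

SSE = 14

h=1: ŷ = 6.5 + 17·1 = 23.5; e = 23.5 − 23.5 = 0
h=2: ŷ = 6.5 + 17·2 = 40.5; e = 38.5 − 40.5 = -2
h=3: ŷ = 6.5 + 17·3 = 57.5; e = 60.5 − 57.5 = 3
h=5: ŷ = 6.5 + 17·5 = 91.5; e = 90.5 − 91.5 = -1
SSE = 0 + 4 + 9 + 1 = 14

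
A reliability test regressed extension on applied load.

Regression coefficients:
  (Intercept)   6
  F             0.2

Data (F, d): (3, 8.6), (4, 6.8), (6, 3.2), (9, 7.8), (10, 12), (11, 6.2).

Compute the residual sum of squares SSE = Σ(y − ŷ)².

SSE = 40

F=3: d̂ = 6 + 0.2·3 = 6.6; e = 8.6 − 6.6 = 2
F=4: d̂ = 6 + 0.2·4 = 6.8; e = 6.8 − 6.8 = 0
F=6: d̂ = 6 + 0.2·6 = 7.2; e = 3.2 − 7.2 = -4
F=9: d̂ = 6 + 0.2·9 = 7.8; e = 7.8 − 7.8 = 0
F=10: d̂ = 6 + 0.2·10 = 8; e = 12 − 8 = 4
F=11: d̂ = 6 + 0.2·11 = 8.2; e = 6.2 − 8.2 = -2
SSE = 4 + 0 + 16 + 0 + 16 + 4 = 40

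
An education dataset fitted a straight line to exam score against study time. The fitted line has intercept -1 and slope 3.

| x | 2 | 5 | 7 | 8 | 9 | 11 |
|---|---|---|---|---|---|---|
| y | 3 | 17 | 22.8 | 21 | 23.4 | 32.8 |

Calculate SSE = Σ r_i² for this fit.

SSE = 32.24

x=2: ŷ = -1 + 3·2 = 5; r = 3 − 5 = -2
x=5: ŷ = -1 + 3·5 = 14; r = 17 − 14 = 3
x=7: ŷ = -1 + 3·7 = 20; r = 22.8 − 20 = 2.8
x=8: ŷ = -1 + 3·8 = 23; r = 21 − 23 = -2
x=9: ŷ = -1 + 3·9 = 26; r = 23.4 − 26 = -2.6
x=11: ŷ = -1 + 3·11 = 32; r = 32.8 − 32 = 0.8
SSE = 4 + 9 + 7.84 + 4 + 6.76 + 0.64 = 32.24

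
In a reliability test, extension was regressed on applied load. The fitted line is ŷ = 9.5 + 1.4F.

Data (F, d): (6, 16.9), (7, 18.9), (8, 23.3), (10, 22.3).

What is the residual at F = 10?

e = -1.2

ŷ = 9.5 + 1.4·10 = 23.5
e = 22.3 − 23.5 = -1.2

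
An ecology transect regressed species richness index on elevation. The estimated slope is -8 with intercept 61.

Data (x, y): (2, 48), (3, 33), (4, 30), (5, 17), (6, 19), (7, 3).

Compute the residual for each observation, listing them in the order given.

x=2: ŷ = 61 − 8·2 = 45; r = 48 − 45 = 3
x=3: ŷ = 61 − 8·3 = 37; r = 33 − 37 = -4
x=4: ŷ = 61 − 8·4 = 29; r = 30 − 29 = 1
x=5: ŷ = 61 − 8·5 = 21; r = 17 − 21 = -4
x=6: ŷ = 61 − 8·6 = 13; r = 19 − 13 = 6
x=7: ŷ = 61 − 8·7 = 5; r = 3 − 5 = -2

3, -4, 1, -4, 6, -2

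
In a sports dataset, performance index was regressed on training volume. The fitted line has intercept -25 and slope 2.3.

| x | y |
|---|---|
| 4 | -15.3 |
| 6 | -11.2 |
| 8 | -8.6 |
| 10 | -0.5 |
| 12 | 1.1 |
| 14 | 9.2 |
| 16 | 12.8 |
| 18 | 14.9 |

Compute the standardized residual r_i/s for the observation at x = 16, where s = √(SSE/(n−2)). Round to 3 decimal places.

0.612

x=4: ŷ = -25 + 2.3·4 = -15.8; r = -15.3 − (-15.8) = 0.5
x=6: ŷ = -25 + 2.3·6 = -11.2; r = -11.2 − (-11.2) = 0
x=8: ŷ = -25 + 2.3·8 = -6.6; r = -8.6 − (-6.6) = -2
x=10: ŷ = -25 + 2.3·10 = -2; r = -0.5 − (-2) = 1.5
x=12: ŷ = -25 + 2.3·12 = 2.6; r = 1.1 − 2.6 = -1.5
x=14: ŷ = -25 + 2.3·14 = 7.2; r = 9.2 − 7.2 = 2
x=16: ŷ = -25 + 2.3·16 = 11.8; r = 12.8 − 11.8 = 1
x=18: ŷ = -25 + 2.3·18 = 16.4; r = 14.9 − 16.4 = -1.5
SSE = 0.25 + 0 + 4 + 2.25 + 2.25 + 4 + 1 + 2.25 = 16
s = √(16/6) = 1.63299
r/s = 1 / 1.63299 = 0.612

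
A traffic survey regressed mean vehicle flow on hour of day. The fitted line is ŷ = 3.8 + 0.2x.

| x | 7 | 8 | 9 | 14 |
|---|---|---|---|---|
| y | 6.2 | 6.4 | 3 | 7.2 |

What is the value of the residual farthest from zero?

x=7: ŷ = 3.8 + 0.2·7 = 5.2; e = 6.2 − 5.2 = 1
x=8: ŷ = 3.8 + 0.2·8 = 5.4; e = 6.4 − 5.4 = 1
x=9: ŷ = 3.8 + 0.2·9 = 5.6; e = 3 − 5.6 = -2.6
x=14: ŷ = 3.8 + 0.2·14 = 6.6; e = 7.2 − 6.6 = 0.6
Largest |e| is 2.6 at x = 9, residual -2.6.

e = -2.6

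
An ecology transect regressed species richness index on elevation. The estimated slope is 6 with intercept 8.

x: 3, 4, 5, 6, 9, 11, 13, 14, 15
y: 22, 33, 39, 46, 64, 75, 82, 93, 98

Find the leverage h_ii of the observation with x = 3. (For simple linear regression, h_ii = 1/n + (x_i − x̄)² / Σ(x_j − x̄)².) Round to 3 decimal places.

h = 0.319

x̄ = (3 + 4 + 5 + 6 + 9 + 11 + 13 + 14 + 15)/9 = 8.88889
Σ(x − x̄)² = 34.679 + 23.9012 + 15.1235 + 8.34568 + 0.0123457 + 4.45679 + 16.9012 + 26.1235 + 37.3457 = 166.889
h = 1/9 + (-5.88889)²/166.889 = 0.111111 + 0.207797 = 0.319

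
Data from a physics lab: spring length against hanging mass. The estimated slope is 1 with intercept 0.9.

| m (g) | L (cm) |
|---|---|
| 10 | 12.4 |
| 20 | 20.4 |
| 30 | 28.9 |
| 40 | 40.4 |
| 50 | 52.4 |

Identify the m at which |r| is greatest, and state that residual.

m=10: L̂ = 0.9 + 10 = 10.9; r = 12.4 − 10.9 = 1.5
m=20: L̂ = 0.9 + 20 = 20.9; r = 20.4 − 20.9 = -0.5
m=30: L̂ = 0.9 + 30 = 30.9; r = 28.9 − 30.9 = -2
m=40: L̂ = 0.9 + 40 = 40.9; r = 40.4 − 40.9 = -0.5
m=50: L̂ = 0.9 + 50 = 50.9; r = 52.4 − 50.9 = 1.5
Largest |r| is 2 at m = 30, residual -2.

m = 30, r = -2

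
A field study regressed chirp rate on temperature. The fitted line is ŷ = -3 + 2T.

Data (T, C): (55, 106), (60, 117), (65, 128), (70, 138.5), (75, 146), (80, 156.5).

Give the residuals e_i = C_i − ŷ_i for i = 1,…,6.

-1, 0, 1, 1.5, -1, -0.5

T=55: ŷ = -3 + 2·55 = 107; e = 106 − 107 = -1
T=60: ŷ = -3 + 2·60 = 117; e = 117 − 117 = 0
T=65: ŷ = -3 + 2·65 = 127; e = 128 − 127 = 1
T=70: ŷ = -3 + 2·70 = 137; e = 138.5 − 137 = 1.5
T=75: ŷ = -3 + 2·75 = 147; e = 146 − 147 = -1
T=80: ŷ = -3 + 2·80 = 157; e = 156.5 − 157 = -0.5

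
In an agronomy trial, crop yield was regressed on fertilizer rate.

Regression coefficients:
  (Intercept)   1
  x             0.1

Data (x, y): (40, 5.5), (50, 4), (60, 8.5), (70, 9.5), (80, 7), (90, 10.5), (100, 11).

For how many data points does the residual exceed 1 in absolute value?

x=40: ŷ = 1 + 0.1·40 = 5; e = 5.5 − 5 = 0.5
x=50: ŷ = 1 + 0.1·50 = 6; e = 4 − 6 = -2
x=60: ŷ = 1 + 0.1·60 = 7; e = 8.5 − 7 = 1.5
x=70: ŷ = 1 + 0.1·70 = 8; e = 9.5 − 8 = 1.5
x=80: ŷ = 1 + 0.1·80 = 9; e = 7 − 9 = -2
x=90: ŷ = 1 + 0.1·90 = 10; e = 10.5 − 10 = 0.5
x=100: ŷ = 1 + 0.1·100 = 11; e = 11 − 11 = 0
|e| > 1: x=50 (|e|=2), x=60 (|e|=1.5), x=70 (|e|=1.5), x=80 (|e|=2) → 4

4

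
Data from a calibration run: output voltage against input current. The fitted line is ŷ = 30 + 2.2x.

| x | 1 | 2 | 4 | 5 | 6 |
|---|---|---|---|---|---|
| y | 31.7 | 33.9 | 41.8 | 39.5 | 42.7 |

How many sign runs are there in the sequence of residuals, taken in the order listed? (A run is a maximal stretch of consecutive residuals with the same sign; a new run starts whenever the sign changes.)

3 runs

x=1: ŷ = 30 + 2.2·1 = 32.2; e = 31.7 − 32.2 = -0.5
x=2: ŷ = 30 + 2.2·2 = 34.4; e = 33.9 − 34.4 = -0.5
x=4: ŷ = 30 + 2.2·4 = 38.8; e = 41.8 − 38.8 = 3
x=5: ŷ = 30 + 2.2·5 = 41; e = 39.5 − 41 = -1.5
x=6: ŷ = 30 + 2.2·6 = 43.2; e = 42.7 − 43.2 = -0.5
Signs: − − + − −
Runs: −×2, +×1, −×2 → 3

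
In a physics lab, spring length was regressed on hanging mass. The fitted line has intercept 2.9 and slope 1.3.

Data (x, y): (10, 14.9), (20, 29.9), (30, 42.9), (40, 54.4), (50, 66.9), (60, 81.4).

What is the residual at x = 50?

r = -1

ŷ = 2.9 + 1.3·50 = 67.9
r = 66.9 − 67.9 = -1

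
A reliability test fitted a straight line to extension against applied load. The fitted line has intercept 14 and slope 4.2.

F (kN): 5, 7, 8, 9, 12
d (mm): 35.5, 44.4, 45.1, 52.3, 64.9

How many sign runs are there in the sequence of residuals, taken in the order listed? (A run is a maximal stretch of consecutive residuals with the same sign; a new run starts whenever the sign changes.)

F=5: d̂ = 14 + 4.2·5 = 35; e = 35.5 − 35 = 0.5
F=7: d̂ = 14 + 4.2·7 = 43.4; e = 44.4 − 43.4 = 1
F=8: d̂ = 14 + 4.2·8 = 47.6; e = 45.1 − 47.6 = -2.5
F=9: d̂ = 14 + 4.2·9 = 51.8; e = 52.3 − 51.8 = 0.5
F=12: d̂ = 14 + 4.2·12 = 64.4; e = 64.9 − 64.4 = 0.5
Signs: + + − + +
Runs: +×2, −×1, +×2 → 3

3 runs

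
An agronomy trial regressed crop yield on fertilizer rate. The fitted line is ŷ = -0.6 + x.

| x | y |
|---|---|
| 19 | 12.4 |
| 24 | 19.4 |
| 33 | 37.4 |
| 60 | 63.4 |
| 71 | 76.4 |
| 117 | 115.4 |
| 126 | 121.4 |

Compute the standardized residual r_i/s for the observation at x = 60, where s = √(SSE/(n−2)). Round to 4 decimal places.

0.7402

x=19: ŷ = -0.6 + 19 = 18.4; r = 12.4 − 18.4 = -6
x=24: ŷ = -0.6 + 24 = 23.4; r = 19.4 − 23.4 = -4
x=33: ŷ = -0.6 + 33 = 32.4; r = 37.4 − 32.4 = 5
x=60: ŷ = -0.6 + 60 = 59.4; r = 63.4 − 59.4 = 4
x=71: ŷ = -0.6 + 71 = 70.4; r = 76.4 − 70.4 = 6
x=117: ŷ = -0.6 + 117 = 116.4; r = 115.4 − 116.4 = -1
x=126: ŷ = -0.6 + 126 = 125.4; r = 121.4 − 125.4 = -4
SSE = 36 + 16 + 25 + 16 + 36 + 1 + 16 = 146
s = √(146/5) = 5.4037
r/s = 4 / 5.4037 = 0.7402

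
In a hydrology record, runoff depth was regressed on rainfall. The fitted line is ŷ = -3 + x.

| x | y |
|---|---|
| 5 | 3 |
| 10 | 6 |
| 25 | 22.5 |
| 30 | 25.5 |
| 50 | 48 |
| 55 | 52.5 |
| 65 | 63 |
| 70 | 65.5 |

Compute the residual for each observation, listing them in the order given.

x=5: ŷ = -3 + 5 = 2; e = 3 − 2 = 1
x=10: ŷ = -3 + 10 = 7; e = 6 − 7 = -1
x=25: ŷ = -3 + 25 = 22; e = 22.5 − 22 = 0.5
x=30: ŷ = -3 + 30 = 27; e = 25.5 − 27 = -1.5
x=50: ŷ = -3 + 50 = 47; e = 48 − 47 = 1
x=55: ŷ = -3 + 55 = 52; e = 52.5 − 52 = 0.5
x=65: ŷ = -3 + 65 = 62; e = 63 − 62 = 1
x=70: ŷ = -3 + 70 = 67; e = 65.5 − 67 = -1.5

1, -1, 0.5, -1.5, 1, 0.5, 1, -1.5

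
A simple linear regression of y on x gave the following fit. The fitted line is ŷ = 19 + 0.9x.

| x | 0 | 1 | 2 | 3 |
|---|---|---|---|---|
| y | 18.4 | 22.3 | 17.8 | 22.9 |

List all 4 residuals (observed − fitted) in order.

x=0: ŷ = 19 + 0.9·0 = 19; e = 18.4 − 19 = -0.6
x=1: ŷ = 19 + 0.9·1 = 19.9; e = 22.3 − 19.9 = 2.4
x=2: ŷ = 19 + 0.9·2 = 20.8; e = 17.8 − 20.8 = -3
x=3: ŷ = 19 + 0.9·3 = 21.7; e = 22.9 − 21.7 = 1.2

-0.6, 2.4, -3, 1.2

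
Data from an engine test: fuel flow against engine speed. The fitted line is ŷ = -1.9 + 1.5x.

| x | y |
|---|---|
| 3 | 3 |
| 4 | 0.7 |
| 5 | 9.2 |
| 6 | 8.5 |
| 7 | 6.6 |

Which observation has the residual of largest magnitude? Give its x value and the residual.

x = 5, r = 3.6

x=3: ŷ = -1.9 + 1.5·3 = 2.6; r = 3 − 2.6 = 0.4
x=4: ŷ = -1.9 + 1.5·4 = 4.1; r = 0.7 − 4.1 = -3.4
x=5: ŷ = -1.9 + 1.5·5 = 5.6; r = 9.2 − 5.6 = 3.6
x=6: ŷ = -1.9 + 1.5·6 = 7.1; r = 8.5 − 7.1 = 1.4
x=7: ŷ = -1.9 + 1.5·7 = 8.6; r = 6.6 − 8.6 = -2
Largest |r| is 3.6 at x = 5, residual 3.6.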